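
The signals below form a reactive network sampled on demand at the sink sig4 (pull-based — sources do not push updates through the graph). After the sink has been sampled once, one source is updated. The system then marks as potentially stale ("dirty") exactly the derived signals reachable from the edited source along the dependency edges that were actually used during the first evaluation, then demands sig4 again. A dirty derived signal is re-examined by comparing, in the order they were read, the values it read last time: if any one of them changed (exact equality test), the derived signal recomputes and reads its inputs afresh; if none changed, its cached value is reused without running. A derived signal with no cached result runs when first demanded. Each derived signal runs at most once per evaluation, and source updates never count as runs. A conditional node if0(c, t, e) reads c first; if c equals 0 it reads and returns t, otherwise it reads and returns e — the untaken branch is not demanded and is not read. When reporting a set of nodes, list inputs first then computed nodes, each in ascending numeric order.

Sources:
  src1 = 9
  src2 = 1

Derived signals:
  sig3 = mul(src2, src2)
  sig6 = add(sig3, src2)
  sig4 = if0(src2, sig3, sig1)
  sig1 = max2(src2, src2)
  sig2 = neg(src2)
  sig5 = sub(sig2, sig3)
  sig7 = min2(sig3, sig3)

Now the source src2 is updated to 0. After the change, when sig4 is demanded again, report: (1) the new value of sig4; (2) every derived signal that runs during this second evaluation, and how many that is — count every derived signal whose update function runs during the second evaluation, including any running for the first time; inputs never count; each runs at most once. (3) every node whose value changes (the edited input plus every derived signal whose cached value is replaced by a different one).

sig4 now evaluates to 0.
Run set: sig3, sig4 (2 run).
Changed values: src2, sig4.
The important point: the flipped condition redirects demand; sig1 is left stale, never re-checked.

Initial pass — values computed on the first demand:
  sig1 = max2(1, 1) = 1
  sig4 = if0(src2=1 -> else branch sig1) = 1

Second demand — change propagation:
  sig1: dirty yet unreached — the second evaluation never asks for it.
  sig3: newly demanded (no cache) — executes and yields 0.
  sig4: re-runs because src2 1->0; new result 0.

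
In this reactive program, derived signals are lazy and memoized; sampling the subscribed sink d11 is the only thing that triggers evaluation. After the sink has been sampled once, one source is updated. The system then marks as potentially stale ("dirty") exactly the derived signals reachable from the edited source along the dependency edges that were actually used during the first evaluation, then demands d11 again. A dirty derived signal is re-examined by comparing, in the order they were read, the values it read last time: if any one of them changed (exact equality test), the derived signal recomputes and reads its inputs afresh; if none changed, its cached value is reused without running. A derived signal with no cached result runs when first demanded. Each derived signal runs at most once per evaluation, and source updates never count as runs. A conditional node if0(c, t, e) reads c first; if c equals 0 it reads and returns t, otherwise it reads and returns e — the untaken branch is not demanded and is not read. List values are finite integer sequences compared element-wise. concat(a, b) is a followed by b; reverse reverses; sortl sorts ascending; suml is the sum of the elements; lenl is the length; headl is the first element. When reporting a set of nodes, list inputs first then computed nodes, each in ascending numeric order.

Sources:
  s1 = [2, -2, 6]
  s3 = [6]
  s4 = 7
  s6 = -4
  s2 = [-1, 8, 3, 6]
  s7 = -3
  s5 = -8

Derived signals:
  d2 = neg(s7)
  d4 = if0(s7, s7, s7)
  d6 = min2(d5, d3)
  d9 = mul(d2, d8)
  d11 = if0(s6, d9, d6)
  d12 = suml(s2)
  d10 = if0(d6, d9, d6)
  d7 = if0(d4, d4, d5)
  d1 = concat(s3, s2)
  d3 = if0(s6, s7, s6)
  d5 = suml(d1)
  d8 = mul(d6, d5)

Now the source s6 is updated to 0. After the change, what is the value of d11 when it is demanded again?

Demanding d11 again yields -198.
Note the branch switch — d2, d8, d9 had no cache and run now for the first time.

First demand of the output computes:
  d1 = concat([6], [-1, 8, 3, 6]) = [6, -1, 8, 3, 6]
  d3 = if0(s6=-4 -> else branch s6) = -4
  d5 = suml([6, -1, 8, 3, 6]) = 22
  d6 = min2(22, -4) = -4
  d11 = if0(s6=-4 -> else branch d6) = -4

After the edit, cleaning proceeds:
  d2: had never run; runs now, result 3.
  d3: a read changed (s6 -4->0; s6 -4->0) — executes, giving -3.
  d6: a read changed (d3 -4->-3) — executes, giving -3.
  d8: had never run; runs now, result -66.
  d9: had never run; runs now, result -198.
  d11: a read changed (s6 -4->0; d6 -4->-3) — executes, giving -198.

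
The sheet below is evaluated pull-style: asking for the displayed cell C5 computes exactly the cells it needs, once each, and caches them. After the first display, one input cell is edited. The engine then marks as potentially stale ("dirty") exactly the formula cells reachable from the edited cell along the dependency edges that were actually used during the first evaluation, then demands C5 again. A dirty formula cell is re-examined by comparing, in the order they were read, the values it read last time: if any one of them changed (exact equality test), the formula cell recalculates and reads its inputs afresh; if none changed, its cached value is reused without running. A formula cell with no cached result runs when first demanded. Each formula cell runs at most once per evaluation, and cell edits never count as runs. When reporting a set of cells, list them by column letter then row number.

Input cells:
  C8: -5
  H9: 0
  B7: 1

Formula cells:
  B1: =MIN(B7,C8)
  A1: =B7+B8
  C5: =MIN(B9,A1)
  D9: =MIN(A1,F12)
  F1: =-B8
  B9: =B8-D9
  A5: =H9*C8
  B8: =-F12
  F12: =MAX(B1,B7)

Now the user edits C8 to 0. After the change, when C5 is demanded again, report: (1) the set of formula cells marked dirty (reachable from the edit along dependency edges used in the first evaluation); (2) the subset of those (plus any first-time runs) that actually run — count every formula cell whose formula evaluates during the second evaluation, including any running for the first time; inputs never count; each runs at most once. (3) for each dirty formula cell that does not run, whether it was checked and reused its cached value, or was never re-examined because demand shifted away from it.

First demand of the output computes:
  B1 = MIN(1, -5) = -5
  F12 = MAX(-5, 1) = 1
  B8 = -(1) = -1
  A1 = 1 + -1 = 0
  D9 = MIN(0, 1) = 0
  B9 = -1 - 0 = -1
  C5 = MIN(-1, 0) = -1

After the edit, cleaning proceeds:
  B1: a read changed (C8 -5->0) — executes, giving 0.
  F12: a read changed (B1 -5->0) — executes, giving 1 — identical to its old value.
  B8: dirty, but its reads are unchanged (F12 unchanged); cached -1 stands.
  A1: dirty, but its reads are unchanged (B7 unchanged, B8 unchanged); cached 0 stands.
  D9: dirty, but its reads are unchanged (A1 unchanged, F12 unchanged); cached 0 stands.
  B9: dirty, but its reads are unchanged (B8 unchanged, D9 unchanged); cached -1 stands.
  C5: dirty, but its reads are unchanged (B9 unchanged, A1 unchanged); cached -1 stands.

Note the absorption at F12: it re-runs yet its value is the same, leaving the output's value untouched.

The edit dirties: A1, B1, B8, B9, C5, D9, F12.
2 formula cells run: B1, F12.
Cache hits after checking: A1, B8, B9, C5, D9.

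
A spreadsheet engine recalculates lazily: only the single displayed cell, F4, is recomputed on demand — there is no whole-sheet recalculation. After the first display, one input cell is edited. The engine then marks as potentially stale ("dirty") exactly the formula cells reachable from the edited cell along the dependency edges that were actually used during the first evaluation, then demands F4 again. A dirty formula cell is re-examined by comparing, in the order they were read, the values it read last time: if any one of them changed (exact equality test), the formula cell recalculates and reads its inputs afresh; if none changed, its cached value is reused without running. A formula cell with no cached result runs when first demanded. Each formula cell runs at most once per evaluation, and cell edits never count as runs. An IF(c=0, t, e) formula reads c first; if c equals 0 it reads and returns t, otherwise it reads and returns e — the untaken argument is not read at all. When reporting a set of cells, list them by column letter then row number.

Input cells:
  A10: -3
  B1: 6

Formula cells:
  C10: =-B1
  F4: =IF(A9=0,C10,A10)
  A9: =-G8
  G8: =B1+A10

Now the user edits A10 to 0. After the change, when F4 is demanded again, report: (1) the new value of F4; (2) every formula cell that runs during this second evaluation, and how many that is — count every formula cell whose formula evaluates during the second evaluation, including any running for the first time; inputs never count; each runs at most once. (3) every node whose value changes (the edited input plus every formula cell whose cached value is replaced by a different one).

First evaluation (everything demanded from the output):
  G8 = 6 + -3 = 3
  A9 = -(3) = -3
  F4 = IF(A9=0: A9=-3 -> else branch A10) = -3

Propagation after the edit:
  G8: runs — A10 -3->0; result 6.
  A9: runs — G8 3->6; result -6.
  F4: runs — A9 -3->-6; A10 -3->0; result 0.

New value of F4: 0.
Formula cells that run: A9, F4, G8 — 3 in total.
Values that change: A9, A10, F4, G8.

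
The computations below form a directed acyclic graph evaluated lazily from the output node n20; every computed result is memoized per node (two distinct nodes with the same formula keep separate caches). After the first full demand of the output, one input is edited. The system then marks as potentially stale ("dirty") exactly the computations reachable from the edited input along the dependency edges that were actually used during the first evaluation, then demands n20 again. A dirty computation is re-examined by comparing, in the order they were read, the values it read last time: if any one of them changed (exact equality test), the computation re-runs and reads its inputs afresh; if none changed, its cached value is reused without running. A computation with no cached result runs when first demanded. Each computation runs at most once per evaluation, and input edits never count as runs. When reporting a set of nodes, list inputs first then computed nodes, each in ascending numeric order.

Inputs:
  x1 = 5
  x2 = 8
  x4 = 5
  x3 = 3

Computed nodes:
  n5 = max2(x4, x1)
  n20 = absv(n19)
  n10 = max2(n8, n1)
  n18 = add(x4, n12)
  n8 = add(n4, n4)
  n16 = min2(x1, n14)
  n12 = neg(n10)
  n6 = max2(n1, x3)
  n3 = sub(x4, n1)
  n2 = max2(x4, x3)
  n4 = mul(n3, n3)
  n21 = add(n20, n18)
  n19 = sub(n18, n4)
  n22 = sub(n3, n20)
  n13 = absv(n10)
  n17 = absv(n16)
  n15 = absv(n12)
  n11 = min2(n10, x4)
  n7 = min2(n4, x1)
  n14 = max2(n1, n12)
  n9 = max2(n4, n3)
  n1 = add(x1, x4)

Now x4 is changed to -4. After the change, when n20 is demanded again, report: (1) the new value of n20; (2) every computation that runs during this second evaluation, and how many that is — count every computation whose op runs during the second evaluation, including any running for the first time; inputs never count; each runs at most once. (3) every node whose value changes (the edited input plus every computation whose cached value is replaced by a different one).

Demanding n20 again yields 79.
6 computations run: n1, n3, n10, n18, n19, n20.
The nodes whose values change: x4, n1, n18, n19, n20.
Note where the cutoff bites: n4 is checked, finds nothing changed, and keeps its cache.

First demand of the output computes:
  n1 = add(5, 5) = 10
  n3 = sub(5, 10) = -5
  n4 = mul(-5, -5) = 25
  n8 = add(25, 25) = 50
  n10 = max2(50, 10) = 50
  n12 = neg(50) = -50
  n18 = add(5, -50) = -45
  n19 = sub(-45, 25) = -70
  n20 = absv(-70) = 70

After the edit, cleaning proceeds:
  n1: a read changed (x4 5->-4) — executes, giving 1.
  n3: a read changed (x4 5->-4; n1 10->1) — executes, giving -5 — identical to its old value.
  n4: dirty, but its reads are unchanged (n3 unchanged, n3 unchanged); cached 25 stands.
  n8: dirty, but its reads are unchanged (n4 unchanged, n4 unchanged); cached 50 stands.
  n10: a read changed (n1 10->1) — executes, giving 50 — identical to its old value.
  n12: dirty, but its reads are unchanged (n10 unchanged); cached -50 stands.
  n18: a read changed (x4 5->-4) — executes, giving -54.
  n19: a read changed (n18 -45->-54) — executes, giving -79.
  n20: a read changed (n19 -70->-79) — executes, giving 79.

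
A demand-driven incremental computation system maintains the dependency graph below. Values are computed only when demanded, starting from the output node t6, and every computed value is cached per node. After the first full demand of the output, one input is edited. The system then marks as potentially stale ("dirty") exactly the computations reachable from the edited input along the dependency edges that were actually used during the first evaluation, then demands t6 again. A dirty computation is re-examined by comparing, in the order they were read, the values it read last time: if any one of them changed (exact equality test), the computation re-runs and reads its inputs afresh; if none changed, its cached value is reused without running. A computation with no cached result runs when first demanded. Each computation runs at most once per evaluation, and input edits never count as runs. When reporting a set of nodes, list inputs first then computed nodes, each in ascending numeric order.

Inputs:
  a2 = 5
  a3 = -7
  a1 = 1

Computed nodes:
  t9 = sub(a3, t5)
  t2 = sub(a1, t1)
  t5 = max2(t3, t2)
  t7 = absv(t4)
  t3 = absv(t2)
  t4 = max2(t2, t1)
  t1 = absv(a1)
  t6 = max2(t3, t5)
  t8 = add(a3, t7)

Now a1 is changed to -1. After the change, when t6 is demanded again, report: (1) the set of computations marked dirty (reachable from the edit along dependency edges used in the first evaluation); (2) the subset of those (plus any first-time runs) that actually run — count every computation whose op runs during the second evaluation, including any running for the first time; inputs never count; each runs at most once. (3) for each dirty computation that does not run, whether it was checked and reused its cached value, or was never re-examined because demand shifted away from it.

Marked dirty: t1, t2, t3, t5, t6.
Computations that run: t1, t2, t3, t5, t6 — 5 in total.
Every dirty computation ran.

First evaluation (everything demanded from the output):
  t1 = absv(1) = 1
  t2 = sub(1, 1) = 0
  t3 = absv(0) = 0
  t5 = max2(0, 0) = 0
  t6 = max2(0, 0) = 0

Propagation after the edit:
  t1: runs — a1 1->-1; result 1 (same value as before).
  t2: runs — a1 1->-1; result -2.
  t3: runs — t2 0->-2; result 2.
  t5: runs — t3 0->2; t2 0->-2; result 2.
  t6: runs — t3 0->2; t5 0->2; result 2.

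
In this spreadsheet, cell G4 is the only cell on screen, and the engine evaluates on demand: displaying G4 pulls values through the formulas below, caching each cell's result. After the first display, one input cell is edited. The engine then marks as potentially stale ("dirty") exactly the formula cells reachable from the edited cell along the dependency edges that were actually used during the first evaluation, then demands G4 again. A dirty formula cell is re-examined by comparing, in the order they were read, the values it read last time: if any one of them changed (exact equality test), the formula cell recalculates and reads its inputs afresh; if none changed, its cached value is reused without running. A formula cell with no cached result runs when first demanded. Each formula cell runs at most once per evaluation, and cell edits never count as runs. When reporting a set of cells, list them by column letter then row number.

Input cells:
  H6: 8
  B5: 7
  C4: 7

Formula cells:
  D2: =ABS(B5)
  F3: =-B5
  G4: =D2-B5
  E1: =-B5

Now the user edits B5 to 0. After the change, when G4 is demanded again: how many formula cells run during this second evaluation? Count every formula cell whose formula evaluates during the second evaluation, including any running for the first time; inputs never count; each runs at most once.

Initial pass — values computed on the first demand:
  D2 = ABS(7) = 7
  G4 = 7 - 7 = 0

Second demand — change propagation:
  D2: re-runs because B5 7->0; new result 0.
  G4: re-runs because D2 7->0; B5 7->0; new result 0 (unchanged).

Run set: D2, G4 (2 run).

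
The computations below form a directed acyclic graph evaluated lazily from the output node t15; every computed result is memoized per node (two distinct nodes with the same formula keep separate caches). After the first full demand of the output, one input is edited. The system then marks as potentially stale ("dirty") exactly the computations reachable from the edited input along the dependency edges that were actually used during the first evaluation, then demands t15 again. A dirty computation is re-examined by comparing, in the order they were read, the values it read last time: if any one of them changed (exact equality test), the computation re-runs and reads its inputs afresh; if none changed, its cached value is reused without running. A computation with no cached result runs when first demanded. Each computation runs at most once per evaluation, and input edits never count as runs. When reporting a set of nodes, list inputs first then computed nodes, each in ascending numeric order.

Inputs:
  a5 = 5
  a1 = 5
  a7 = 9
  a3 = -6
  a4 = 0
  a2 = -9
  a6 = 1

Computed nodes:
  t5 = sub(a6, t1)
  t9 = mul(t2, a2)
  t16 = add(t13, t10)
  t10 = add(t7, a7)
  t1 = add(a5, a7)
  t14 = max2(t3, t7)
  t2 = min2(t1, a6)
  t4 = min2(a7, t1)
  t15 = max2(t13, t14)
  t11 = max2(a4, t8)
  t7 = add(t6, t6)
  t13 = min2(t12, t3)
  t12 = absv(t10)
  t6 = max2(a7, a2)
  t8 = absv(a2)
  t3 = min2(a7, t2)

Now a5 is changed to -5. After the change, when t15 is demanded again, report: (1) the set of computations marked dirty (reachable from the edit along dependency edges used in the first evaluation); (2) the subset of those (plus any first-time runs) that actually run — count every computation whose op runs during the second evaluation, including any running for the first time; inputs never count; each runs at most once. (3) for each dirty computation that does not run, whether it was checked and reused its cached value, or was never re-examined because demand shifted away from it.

First demand of the output computes:
  t1 = add(5, 9) = 14
  t2 = min2(14, 1) = 1
  t3 = min2(9, 1) = 1
  t6 = max2(9, -9) = 9
  t7 = add(9, 9) = 18
  t10 = add(18, 9) = 27
  t12 = absv(27) = 27
  t13 = min2(27, 1) = 1
  t14 = max2(1, 18) = 18
  t15 = max2(1, 18) = 18

After the edit, cleaning proceeds:
  t1: a read changed (a5 5->-5) — executes, giving 4.
  t2: a read changed (t1 14->4) — executes, giving 1 — identical to its old value.
  t3: dirty, but its reads are unchanged (a7 unchanged, t2 unchanged); cached 1 stands.
  t13: dirty, but its reads are unchanged (t12 unchanged, t3 unchanged); cached 1 stands.
  t14: dirty, but its reads are unchanged (t3 unchanged, t7 unchanged); cached 18 stands.
  t15: dirty, but its reads are unchanged (t13 unchanged, t14 unchanged); cached 18 stands.

Note the absorption at t2: it re-runs yet its value is the same, leaving the output's value untouched.

The edit dirties: t1, t2, t3, t13, t14, t15.
2 computations run: t1, t2.
Cache hits after checking: t3, t13, t14, t15.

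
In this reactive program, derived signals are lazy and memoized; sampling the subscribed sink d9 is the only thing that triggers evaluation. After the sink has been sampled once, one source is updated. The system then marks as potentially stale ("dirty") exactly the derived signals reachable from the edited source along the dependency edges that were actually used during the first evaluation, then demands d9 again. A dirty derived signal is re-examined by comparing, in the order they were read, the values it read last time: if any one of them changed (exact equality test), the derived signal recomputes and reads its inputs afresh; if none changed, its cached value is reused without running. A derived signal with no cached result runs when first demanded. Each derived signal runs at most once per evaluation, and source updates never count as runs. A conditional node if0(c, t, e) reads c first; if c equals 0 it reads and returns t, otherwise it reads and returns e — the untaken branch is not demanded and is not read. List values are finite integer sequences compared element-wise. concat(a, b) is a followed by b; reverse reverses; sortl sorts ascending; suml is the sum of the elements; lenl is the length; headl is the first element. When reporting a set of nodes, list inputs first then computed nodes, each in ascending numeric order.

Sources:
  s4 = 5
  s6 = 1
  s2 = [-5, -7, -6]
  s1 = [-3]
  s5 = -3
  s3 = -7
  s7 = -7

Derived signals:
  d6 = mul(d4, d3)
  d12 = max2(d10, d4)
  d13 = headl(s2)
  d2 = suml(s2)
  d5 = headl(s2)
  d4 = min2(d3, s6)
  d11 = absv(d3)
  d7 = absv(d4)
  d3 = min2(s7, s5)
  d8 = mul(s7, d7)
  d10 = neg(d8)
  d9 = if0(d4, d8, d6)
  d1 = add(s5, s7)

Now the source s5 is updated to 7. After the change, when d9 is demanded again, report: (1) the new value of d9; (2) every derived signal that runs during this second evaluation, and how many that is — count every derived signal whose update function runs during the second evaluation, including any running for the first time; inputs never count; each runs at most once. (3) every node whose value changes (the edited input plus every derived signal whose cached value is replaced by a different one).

Demanding d9 again yields 49.
1 derived signals run: d3.
The nodes whose values change: s5.
Note the absorption at d3: it re-runs yet its value is the same, leaving the output's value untouched.

First demand of the output computes:
  d3 = min2(-7, -3) = -7
  d4 = min2(-7, 1) = -7
  d6 = mul(-7, -7) = 49
  d9 = if0(d4=-7 -> else branch d6) = 49

After the edit, cleaning proceeds:
  d3: a read changed (s5 -3->7) — executes, giving -7 — identical to its old value.
  d4: dirty, but its reads are unchanged (d3 unchanged, s6 unchanged); cached -7 stands.
  d6: dirty, but its reads are unchanged (d4 unchanged, d3 unchanged); cached 49 stands.
  d9: dirty, but its reads are unchanged (d4 unchanged, d6 unchanged); cached 49 stands.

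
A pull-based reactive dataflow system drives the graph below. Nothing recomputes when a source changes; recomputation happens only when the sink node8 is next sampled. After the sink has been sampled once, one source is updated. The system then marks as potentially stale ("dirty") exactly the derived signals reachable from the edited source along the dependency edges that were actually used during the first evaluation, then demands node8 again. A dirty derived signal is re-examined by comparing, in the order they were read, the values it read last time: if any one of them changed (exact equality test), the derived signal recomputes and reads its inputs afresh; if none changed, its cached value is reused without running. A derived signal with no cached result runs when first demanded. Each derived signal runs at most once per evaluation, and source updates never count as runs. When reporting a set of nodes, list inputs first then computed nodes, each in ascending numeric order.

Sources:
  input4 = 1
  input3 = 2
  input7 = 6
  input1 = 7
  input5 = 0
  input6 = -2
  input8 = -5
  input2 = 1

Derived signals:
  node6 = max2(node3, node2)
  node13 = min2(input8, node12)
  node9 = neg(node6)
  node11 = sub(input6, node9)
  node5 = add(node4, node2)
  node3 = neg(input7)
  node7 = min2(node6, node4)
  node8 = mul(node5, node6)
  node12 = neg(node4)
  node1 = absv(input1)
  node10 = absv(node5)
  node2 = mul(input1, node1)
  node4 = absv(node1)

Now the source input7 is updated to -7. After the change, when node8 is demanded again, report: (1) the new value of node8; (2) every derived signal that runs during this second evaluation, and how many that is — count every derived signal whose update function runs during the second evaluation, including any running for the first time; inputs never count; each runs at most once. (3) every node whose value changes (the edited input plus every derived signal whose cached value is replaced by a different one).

New value of node8: 2744.
Derived signals that run: node3, node6 — 2 in total.
Values that change: input7, node3.
Key observation: the change is absorbed at node6 — it re-runs but produces the same value, and the output's value is unchanged.

First evaluation (everything demanded from the output):
  node1 = absv(7) = 7
  node2 = mul(7, 7) = 49
  node3 = neg(6) = -6
  node4 = absv(7) = 7
  node5 = add(7, 49) = 56
  node6 = max2(-6, 49) = 49
  node8 = mul(56, 49) = 2744

Propagation after the edit:
  node3: runs — input7 6->-7; result 7.
  node6: runs — node3 -6->7; result 49 (same value as before).
  node8: checked — values it read are unchanged (node5 unchanged, node6 unchanged); reused cached 2744 without running.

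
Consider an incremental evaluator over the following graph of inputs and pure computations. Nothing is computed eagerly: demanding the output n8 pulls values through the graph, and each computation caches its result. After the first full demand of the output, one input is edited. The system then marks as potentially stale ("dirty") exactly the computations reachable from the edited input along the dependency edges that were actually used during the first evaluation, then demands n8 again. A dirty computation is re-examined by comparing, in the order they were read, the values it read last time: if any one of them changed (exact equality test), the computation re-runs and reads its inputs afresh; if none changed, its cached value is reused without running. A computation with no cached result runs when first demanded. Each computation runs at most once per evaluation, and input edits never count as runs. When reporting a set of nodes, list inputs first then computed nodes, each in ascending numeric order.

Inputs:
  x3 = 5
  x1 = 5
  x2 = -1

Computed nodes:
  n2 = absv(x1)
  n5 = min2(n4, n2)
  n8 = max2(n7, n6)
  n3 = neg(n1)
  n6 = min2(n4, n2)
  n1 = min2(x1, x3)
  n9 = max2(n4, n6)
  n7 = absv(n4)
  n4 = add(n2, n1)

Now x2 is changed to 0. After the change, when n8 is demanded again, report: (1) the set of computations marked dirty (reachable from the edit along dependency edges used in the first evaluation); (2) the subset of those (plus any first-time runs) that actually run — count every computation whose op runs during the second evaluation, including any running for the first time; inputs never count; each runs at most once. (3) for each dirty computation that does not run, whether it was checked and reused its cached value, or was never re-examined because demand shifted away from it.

Initial pass — values computed on the first demand:
  n1 = min2(5, 5) = 5
  n2 = absv(5) = 5
  n4 = add(5, 5) = 10
  n6 = min2(10, 5) = 5
  n7 = absv(10) = 10
  n8 = max2(10, 5) = 10

Second demand — change propagation:
  no demanded computation ever read x2, so the edit dirties nothing and nothing runs.

The important point: nothing the output needs ever reads x2, so the edit is invisible to it.

Dirty set: none.
Run set: none (0 run).
All dirty computations ended up running.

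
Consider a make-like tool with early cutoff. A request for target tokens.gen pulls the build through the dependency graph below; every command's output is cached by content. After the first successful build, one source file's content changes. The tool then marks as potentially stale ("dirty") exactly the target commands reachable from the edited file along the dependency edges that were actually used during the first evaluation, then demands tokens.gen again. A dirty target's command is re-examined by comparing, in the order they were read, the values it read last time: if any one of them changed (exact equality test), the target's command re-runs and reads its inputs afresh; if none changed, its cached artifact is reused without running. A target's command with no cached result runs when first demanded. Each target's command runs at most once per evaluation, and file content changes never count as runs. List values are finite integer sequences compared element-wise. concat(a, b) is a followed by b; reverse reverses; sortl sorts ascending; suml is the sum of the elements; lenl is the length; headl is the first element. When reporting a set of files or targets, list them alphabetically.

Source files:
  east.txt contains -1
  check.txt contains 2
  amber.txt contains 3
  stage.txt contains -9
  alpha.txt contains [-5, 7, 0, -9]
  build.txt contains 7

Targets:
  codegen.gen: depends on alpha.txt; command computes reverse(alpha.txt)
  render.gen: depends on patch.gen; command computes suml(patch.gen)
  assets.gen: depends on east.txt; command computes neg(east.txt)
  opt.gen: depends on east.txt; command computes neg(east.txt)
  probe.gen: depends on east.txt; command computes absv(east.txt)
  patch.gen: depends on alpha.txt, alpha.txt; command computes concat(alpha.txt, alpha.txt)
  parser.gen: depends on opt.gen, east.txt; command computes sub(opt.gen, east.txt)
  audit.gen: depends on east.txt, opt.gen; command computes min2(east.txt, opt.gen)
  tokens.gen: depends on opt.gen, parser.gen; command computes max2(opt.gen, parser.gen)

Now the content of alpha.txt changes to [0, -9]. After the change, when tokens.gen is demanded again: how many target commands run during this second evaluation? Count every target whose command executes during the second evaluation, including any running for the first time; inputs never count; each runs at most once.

0 target commands run: none.
Note the shortcut — alpha.txt feeds only undemanded nodes, so no recomputation happens.

First demand of the output computes:
  opt.gen = neg(-1) = 1
  parser.gen = sub(1, -1) = 2
  tokens.gen = max2(1, 2) = 2

After the edit, cleaning proceeds:
  alpha.txt only reaches undemanded nodes; the second demand re-runs nothing.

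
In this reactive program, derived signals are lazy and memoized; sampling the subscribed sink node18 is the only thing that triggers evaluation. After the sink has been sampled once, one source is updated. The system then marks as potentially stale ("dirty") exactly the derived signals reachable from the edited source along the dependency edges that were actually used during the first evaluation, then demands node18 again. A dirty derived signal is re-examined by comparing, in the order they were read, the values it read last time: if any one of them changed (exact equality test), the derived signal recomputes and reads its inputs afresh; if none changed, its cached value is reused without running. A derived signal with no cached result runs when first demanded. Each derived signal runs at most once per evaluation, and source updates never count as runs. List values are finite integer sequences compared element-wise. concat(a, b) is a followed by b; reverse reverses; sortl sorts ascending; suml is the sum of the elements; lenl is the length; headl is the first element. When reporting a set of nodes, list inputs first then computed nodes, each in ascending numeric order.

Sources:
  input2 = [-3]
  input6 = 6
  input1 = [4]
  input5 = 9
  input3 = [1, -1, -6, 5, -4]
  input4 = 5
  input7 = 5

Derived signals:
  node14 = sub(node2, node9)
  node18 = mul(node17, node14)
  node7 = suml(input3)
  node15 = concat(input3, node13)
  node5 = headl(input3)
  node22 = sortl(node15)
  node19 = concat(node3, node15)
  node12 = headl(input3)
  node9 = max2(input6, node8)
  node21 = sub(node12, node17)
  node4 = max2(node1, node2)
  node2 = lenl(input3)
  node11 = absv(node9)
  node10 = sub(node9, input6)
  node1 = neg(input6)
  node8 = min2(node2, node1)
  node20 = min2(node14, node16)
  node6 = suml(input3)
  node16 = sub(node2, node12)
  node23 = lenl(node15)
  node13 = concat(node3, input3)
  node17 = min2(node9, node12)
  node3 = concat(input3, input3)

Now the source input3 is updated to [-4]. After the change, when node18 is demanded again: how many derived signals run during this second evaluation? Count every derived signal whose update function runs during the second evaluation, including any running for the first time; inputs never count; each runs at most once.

6 derived signals run: node2, node8, node12, node14, node17, node18.
Note where the cutoff bites: node9 is checked, finds nothing changed, and keeps its cache.

First demand of the output computes:
  node1 = neg(6) = -6
  node2 = lenl([1, -1, -6, 5, -4]) = 5
  node8 = min2(5, -6) = -6
  node9 = max2(6, -6) = 6
  node12 = headl([1, -1, -6, 5, -4]) = 1
  node14 = sub(5, 6) = -1
  node17 = min2(6, 1) = 1
  node18 = mul(1, -1) = -1

After the edit, cleaning proceeds:
  node2: a read changed (input3 [1, -1, -6, 5, -4]->[-4]) — executes, giving 1.
  node8: a read changed (node2 5->1) — executes, giving -6 — identical to its old value.
  node9: dirty, but its reads are unchanged (input6 unchanged, node8 unchanged); cached 6 stands.
  node12: a read changed (input3 [1, -1, -6, 5, -4]->[-4]) — executes, giving -4.
  node14: a read changed (node2 5->1) — executes, giving -5.
  node17: a read changed (node12 1->-4) — executes, giving -4.
  node18: a read changed (node17 1->-4; node14 -1->-5) — executes, giving 20.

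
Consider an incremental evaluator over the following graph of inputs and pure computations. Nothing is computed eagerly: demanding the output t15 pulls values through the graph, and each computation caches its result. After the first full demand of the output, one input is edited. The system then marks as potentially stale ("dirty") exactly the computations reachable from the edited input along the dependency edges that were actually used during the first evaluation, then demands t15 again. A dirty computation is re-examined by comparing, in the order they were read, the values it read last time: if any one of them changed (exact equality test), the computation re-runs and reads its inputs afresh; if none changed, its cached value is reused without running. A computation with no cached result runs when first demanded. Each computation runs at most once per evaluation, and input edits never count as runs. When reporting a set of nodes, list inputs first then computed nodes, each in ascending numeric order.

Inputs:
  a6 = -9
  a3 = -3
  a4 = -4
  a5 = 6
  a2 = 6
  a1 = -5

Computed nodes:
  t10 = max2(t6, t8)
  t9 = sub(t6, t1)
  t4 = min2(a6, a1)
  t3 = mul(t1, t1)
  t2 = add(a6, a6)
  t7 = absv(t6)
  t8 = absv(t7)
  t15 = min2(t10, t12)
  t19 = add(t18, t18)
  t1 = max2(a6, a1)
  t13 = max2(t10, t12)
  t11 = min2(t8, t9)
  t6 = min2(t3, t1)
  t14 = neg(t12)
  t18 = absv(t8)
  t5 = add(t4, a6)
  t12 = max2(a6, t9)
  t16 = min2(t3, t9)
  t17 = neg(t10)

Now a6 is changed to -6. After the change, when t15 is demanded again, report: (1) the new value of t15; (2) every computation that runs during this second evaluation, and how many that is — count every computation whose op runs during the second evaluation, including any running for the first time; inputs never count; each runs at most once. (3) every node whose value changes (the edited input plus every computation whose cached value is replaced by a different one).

t15 now evaluates to 0.
Run set: t1, t12 (2 run).
Changed values: a6.
The important point: at t3 every value read last time is unchanged, so the dirty flag clears without a run.

Initial pass — values computed on the first demand:
  t1 = max2(-9, -5) = -5
  t3 = mul(-5, -5) = 25
  t6 = min2(25, -5) = -5
  t7 = absv(-5) = 5
  t8 = absv(5) = 5
  t9 = sub(-5, -5) = 0
  t10 = max2(-5, 5) = 5
  t12 = max2(-9, 0) = 0
  t15 = min2(5, 0) = 0

Second demand — change propagation:
  t1: re-runs because a6 -9->-6; new result -5 (unchanged).
  t3: re-examined; everything it read last time is the same (t1 unchanged, t1 unchanged) — cache 25 kept, no run.
  t6: re-examined; everything it read last time is the same (t3 unchanged, t1 unchanged) — cache -5 kept, no run.
  t7: re-examined; everything it read last time is the same (t6 unchanged) — cache 5 kept, no run.
  t8: re-examined; everything it read last time is the same (t7 unchanged) — cache 5 kept, no run.
  t9: re-examined; everything it read last time is the same (t6 unchanged, t1 unchanged) — cache 0 kept, no run.
  t10: re-examined; everything it read last time is the same (t6 unchanged, t8 unchanged) — cache 5 kept, no run.
  t12: re-runs because a6 -9->-6; new result 0 (unchanged).
  t15: re-examined; everything it read last time is the same (t10 unchanged, t12 unchanged) — cache 0 kept, no run.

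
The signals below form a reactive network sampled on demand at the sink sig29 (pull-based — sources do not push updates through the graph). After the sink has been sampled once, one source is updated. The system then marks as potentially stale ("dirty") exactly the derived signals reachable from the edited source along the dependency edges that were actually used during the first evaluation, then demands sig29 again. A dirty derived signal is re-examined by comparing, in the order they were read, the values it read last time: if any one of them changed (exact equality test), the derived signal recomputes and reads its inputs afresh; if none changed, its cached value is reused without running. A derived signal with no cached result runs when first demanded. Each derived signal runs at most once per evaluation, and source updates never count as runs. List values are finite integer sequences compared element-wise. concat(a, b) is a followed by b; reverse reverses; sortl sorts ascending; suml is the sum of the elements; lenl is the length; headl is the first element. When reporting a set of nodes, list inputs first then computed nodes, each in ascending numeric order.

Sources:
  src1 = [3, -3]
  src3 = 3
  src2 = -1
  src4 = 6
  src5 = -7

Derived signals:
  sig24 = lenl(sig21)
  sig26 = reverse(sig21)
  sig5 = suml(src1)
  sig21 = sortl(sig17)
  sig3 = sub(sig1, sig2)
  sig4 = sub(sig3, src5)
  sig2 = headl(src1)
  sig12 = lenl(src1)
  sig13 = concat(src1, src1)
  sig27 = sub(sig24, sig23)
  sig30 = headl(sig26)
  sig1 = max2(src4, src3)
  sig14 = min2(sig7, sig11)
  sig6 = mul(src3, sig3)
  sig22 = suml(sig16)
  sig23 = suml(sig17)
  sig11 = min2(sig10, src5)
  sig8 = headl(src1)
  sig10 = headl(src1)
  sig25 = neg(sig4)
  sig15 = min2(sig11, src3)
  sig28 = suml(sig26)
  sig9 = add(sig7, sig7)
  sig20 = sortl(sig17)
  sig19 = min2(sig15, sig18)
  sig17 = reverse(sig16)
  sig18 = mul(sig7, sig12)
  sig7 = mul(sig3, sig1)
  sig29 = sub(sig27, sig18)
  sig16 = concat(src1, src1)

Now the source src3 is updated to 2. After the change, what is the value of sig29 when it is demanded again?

sig29 now evaluates to -32.
The important point: sig1 recomputes to an identical value, and the output ends up unchanged.

Initial pass — values computed on the first demand:
  sig1 = max2(6, 3) = 6
  sig2 = headl([3, -3]) = 3
  sig3 = sub(6, 3) = 3
  sig7 = mul(3, 6) = 18
  sig12 = lenl([3, -3]) = 2
  sig16 = concat([3, -3], [3, -3]) = [3, -3, 3, -3]
  sig17 = reverse([3, -3, 3, -3]) = [-3, 3, -3, 3]
  sig18 = mul(18, 2) = 36
  sig21 = sortl([-3, 3, -3, 3]) = [-3, -3, 3, 3]
  sig23 = suml([-3, 3, -3, 3]) = 0
  sig24 = lenl([-3, -3, 3, 3]) = 4
  sig27 = sub(4, 0) = 4
  sig29 = sub(4, 36) = -32

Second demand — change propagation:
  sig1: re-runs because src3 3->2; new result 6 (unchanged).
  sig3: re-examined; everything it read last time is the same (sig1 unchanged, sig2 unchanged) — cache 3 kept, no run.
  sig7: re-examined; everything it read last time is the same (sig3 unchanged, sig1 unchanged) — cache 18 kept, no run.
  sig18: re-examined; everything it read last time is the same (sig7 unchanged, sig12 unchanged) — cache 36 kept, no run.
  sig29: re-examined; everything it read last time is the same (sig27 unchanged, sig18 unchanged) — cache -32 kept, no run.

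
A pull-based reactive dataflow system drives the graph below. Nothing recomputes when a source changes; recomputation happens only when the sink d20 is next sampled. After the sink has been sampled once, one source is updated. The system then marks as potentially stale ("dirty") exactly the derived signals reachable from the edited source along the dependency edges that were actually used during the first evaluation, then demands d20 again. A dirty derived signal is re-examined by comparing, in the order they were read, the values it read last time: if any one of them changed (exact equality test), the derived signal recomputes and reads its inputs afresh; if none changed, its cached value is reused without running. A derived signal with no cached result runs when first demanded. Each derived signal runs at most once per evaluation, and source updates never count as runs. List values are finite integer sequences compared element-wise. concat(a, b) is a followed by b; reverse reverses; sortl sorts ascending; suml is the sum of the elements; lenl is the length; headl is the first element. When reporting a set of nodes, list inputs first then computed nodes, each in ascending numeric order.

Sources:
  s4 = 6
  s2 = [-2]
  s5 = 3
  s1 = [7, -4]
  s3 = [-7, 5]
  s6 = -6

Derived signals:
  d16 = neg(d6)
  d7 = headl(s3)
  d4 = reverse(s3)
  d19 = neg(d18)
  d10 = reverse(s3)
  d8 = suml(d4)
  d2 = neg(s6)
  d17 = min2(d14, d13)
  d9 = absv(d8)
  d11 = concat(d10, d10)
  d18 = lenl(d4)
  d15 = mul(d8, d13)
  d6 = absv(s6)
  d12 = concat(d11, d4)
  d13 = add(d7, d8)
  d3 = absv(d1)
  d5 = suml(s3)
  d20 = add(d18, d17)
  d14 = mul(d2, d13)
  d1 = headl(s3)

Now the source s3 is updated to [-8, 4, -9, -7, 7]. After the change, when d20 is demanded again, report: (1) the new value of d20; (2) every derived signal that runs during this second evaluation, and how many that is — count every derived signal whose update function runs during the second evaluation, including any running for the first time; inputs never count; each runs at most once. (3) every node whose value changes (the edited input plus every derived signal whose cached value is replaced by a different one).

First evaluation (everything demanded from the output):
  d2 = neg(-6) = 6
  d4 = reverse([-7, 5]) = [5, -7]
  d7 = headl([-7, 5]) = -7
  d8 = suml([5, -7]) = -2
  d13 = add(-7, -2) = -9
  d14 = mul(6, -9) = -54
  d17 = min2(-54, -9) = -54
  d18 = lenl([5, -7]) = 2
  d20 = add(2, -54) = -52

Propagation after the edit:
  d4: runs — s3 [-7, 5]->[-8, 4, -9, -7, 7]; result [7, -7, -9, 4, -8].
  d7: runs — s3 [-7, 5]->[-8, 4, -9, -7, 7]; result -8.
  d8: runs — d4 [5, -7]->[7, -7, -9, 4, -8]; result -13.
  d13: runs — d7 -7->-8; d8 -2->-13; result -21.
  d14: runs — d13 -9->-21; result -126.
  d17: runs — d14 -54->-126; d13 -9->-21; result -126.
  d18: runs — d4 [5, -7]->[7, -7, -9, 4, -8]; result 5.
  d20: runs — d18 2->5; d17 -54->-126; result -121.

New value of d20: -121.
Derived signals that run: d4, d7, d8, d13, d14, d17, d18, d20 — 8 in total.
Values that change: s3, d4, d7, d8, d13, d14, d17, d18, d20.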